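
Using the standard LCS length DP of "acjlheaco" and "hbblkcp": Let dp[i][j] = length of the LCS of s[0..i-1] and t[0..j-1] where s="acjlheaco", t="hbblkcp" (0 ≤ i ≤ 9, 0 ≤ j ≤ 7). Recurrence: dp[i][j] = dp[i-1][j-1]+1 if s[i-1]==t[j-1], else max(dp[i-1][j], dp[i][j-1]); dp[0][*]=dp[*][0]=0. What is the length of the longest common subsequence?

   ''  h  b  b  l  k  c  p
''  0  0  0  0  0  0  0  0
 a  0  0  0  0  0  0  0  0
 c  0  0  0  0  0  0  1  1
 j  0  0  0  0  0  0  1  1
 l  0  0  0  0  1  1  1  1
 h  0  1  1  1  1  1  1  1
 e  0  1  1  1  1  1  1  1
 a  0  1  1  1  1  1  1  1
 c  0  1  1  1  1  1  2  2
 o  0  1  1  1  1  1  2  2

2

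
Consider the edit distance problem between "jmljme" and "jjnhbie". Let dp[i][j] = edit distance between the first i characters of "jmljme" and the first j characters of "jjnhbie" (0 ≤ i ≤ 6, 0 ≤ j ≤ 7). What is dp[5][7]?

6

   ''  j  j  n  h  b  i  e
''  0  1  2  3  4  5  6  7
 j  1  0  1  2  3  4  5  6
 m  2  1  1  2  3  4  5  6
 l  3  2  2  2  3  4  5  6
 j  4  3  2  3  3  4  5  6
 m  5  4  3  3  4  4  5  6
 e  6  5  4  4  4  5  5  5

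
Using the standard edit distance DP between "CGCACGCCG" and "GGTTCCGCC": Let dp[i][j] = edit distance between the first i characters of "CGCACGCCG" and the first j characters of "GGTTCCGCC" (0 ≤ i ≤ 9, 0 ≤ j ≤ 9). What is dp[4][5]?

4

   ''  G  G  T  T  C  C  G  C  C
''  0  1  2  3  4  5  6  7  8  9
 C  1  1  2  3  4  4  5  6  7  8
 G  2  1  1  2  3  4  5  5  6  7
 C  3  2  2  2  3  3  4  5  5  6
 A  4  3  3  3  3  4  4  5  6  6
 C  5  4  4  4  4  3  4  5  5  6
 G  6  5  4  5  5  4  4  4  5  6
 C  7  6  5  5  6  5  4  5  4  5
 C  8  7  6  6  6  6  5  5  5  4
 G  9  8  7  7  7  7  6  5  6  5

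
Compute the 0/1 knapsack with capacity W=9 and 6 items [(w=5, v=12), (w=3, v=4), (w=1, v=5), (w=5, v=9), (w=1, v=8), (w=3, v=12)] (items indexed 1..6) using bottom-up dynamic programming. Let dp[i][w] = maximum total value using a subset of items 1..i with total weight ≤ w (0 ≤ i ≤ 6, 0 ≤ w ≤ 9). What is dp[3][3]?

i\w   0   1   2   3   4   5   6   7   8   9
  0   0   0   0   0   0   0   0   0   0   0
  1   0   0   0   0   0  12  12  12  12  12
  2   0   0   0   4   4  12  12  12  16  16
  3   0   5   5   5   9  12  17  17  17  21
  4   0   5   5   5   9  12  17  17  17  21
  5   0   8  13  13  13  17  20  25  25  25
  6   0   8  13  13  20  25  25  25  29  32

5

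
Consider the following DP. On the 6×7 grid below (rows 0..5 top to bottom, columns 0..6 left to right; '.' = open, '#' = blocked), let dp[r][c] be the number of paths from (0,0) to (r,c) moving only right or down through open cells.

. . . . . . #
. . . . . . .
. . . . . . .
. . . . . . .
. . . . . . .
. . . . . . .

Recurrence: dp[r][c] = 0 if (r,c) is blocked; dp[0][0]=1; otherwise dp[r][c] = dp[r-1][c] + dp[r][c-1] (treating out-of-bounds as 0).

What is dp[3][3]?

r\c   0   1   2   3   4   5   6
  0   1   1   1   1   1   1   0
  1   1   2   3   4   5   6   6
  2   1   3   6  10  15  21  27
  3   1   4  10  20  35  56  83
  4   1   5  15  35  70 126 209
  5   1   6  21  56 126 252 461

20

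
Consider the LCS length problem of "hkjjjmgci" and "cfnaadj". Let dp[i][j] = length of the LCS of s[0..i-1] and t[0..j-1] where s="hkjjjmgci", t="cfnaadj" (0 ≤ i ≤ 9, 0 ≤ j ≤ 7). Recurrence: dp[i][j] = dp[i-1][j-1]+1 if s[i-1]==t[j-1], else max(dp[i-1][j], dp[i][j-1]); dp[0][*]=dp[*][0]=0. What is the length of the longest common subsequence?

1

   ''  c  f  n  a  a  d  j
''  0  0  0  0  0  0  0  0
 h  0  0  0  0  0  0  0  0
 k  0  0  0  0  0  0  0  0
 j  0  0  0  0  0  0  0  1
 j  0  0  0  0  0  0  0  1
 j  0  0  0  0  0  0  0  1
 m  0  0  0  0  0  0  0  1
 g  0  0  0  0  0  0  0  1
 c  0  1  1  1  1  1  1  1
 i  0  1  1  1  1  1  1  1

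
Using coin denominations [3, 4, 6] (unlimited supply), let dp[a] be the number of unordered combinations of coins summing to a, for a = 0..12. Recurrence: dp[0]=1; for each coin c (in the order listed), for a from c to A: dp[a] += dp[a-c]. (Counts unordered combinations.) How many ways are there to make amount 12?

after  coin     0     1     2     3     4     5     6     7     8     9    10    11    12
          3     1     0     0     1     0     0     1     0     0     1     0     0     1
          4     1     0     0     1     1     0     1     1     1     1     1     1     2
          6     1     0     0     1     1     0     2     1     1     2     2     1     4

4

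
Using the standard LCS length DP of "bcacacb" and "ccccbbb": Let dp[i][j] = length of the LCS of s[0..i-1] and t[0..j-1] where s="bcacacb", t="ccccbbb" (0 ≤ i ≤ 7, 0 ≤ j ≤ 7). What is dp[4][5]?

2

   ''  c  c  c  c  b  b  b
''  0  0  0  0  0  0  0  0
 b  0  0  0  0  0  1  1  1
 c  0  1  1  1  1  1  1  1
 a  0  1  1  1  1  1  1  1
 c  0  1  2  2  2  2  2  2
 a  0  1  2  2  2  2  2  2
 c  0  1  2  3  3  3  3  3
 b  0  1  2  3  3  4  4  4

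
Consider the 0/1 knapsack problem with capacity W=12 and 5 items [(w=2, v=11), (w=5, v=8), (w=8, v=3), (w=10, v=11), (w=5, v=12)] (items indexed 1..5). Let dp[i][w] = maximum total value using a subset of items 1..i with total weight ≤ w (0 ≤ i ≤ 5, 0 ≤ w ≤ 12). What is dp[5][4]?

11

i\w   0   1   2   3   4   5   6   7   8   9  10  11  12
  0   0   0   0   0   0   0   0   0   0   0   0   0   0
  1   0   0  11  11  11  11  11  11  11  11  11  11  11
  2   0   0  11  11  11  11  11  19  19  19  19  19  19
  3   0   0  11  11  11  11  11  19  19  19  19  19  19
  4   0   0  11  11  11  11  11  19  19  19  19  19  22
  5   0   0  11  11  11  12  12  23  23  23  23  23  31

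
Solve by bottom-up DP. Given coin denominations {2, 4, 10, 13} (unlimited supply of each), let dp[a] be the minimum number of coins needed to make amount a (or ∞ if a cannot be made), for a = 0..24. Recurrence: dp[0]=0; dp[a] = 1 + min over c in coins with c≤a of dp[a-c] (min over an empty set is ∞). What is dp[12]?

2

 a  0  1  2  3  4  5  6  7  8  9 10 11 12 13 14 15 16 17 18 19 20 21 22 23 24
dp  0  -  1  -  1  -  2  -  2  -  1  -  2  1  2  2  3  2  3  3  2  3  3  2  3
(- denotes ∞ / unreachable)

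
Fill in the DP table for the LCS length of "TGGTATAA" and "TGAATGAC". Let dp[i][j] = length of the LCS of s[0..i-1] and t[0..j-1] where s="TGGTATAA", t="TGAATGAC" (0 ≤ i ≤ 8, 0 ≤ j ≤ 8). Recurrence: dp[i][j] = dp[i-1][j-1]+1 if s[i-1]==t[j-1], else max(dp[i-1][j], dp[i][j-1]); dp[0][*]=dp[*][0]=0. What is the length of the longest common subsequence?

   ''  T  G  A  A  T  G  A  C
''  0  0  0  0  0  0  0  0  0
 T  0  1  1  1  1  1  1  1  1
 G  0  1  2  2  2  2  2  2  2
 G  0  1  2  2  2  2  3  3  3
 T  0  1  2  2  2  3  3  3  3
 A  0  1  2  3  3  3  3  4  4
 T  0  1  2  3  3  4  4  4  4
 A  0  1  2  3  4  4  4  5  5
 A  0  1  2  3  4  4  4  5  5

5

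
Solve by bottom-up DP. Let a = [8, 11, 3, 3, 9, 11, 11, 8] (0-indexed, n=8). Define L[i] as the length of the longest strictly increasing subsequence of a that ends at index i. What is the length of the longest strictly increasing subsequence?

   i    0    1    2    3    4    5    6    7
a[i]    8   11    3    3    9   11   11    8
L[i]    1    2    1    1    2    3    3    2

3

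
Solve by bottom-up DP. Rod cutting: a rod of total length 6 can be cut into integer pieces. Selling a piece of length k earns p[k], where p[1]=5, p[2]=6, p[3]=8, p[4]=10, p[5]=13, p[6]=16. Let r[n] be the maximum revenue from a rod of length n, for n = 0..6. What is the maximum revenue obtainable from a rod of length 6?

30

   n    0    1    2    3    4    5    6
r[n]    0    5   10   15   20   25   30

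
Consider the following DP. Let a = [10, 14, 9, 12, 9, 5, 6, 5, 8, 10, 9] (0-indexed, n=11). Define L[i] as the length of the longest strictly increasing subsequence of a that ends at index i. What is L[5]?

   i    0    1    2    3    4    5    6    7    8    9   10
a[i]   10   14    9   12    9    5    6    5    8   10    9
L[i]    1    2    1    2    1    1    2    1    3    4    4

1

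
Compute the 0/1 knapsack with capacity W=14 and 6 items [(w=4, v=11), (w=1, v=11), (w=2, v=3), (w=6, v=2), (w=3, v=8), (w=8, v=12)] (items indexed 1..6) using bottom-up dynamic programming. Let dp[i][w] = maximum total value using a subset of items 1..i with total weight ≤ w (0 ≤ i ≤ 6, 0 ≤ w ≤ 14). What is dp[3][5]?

22

i\w   0   1   2   3   4   5   6   7   8   9  10  11  12  13  14
  0   0   0   0   0   0   0   0   0   0   0   0   0   0   0   0
  1   0   0   0   0  11  11  11  11  11  11  11  11  11  11  11
  2   0  11  11  11  11  22  22  22  22  22  22  22  22  22  22
  3   0  11  11  14  14  22  22  25  25  25  25  25  25  25  25
  4   0  11  11  14  14  22  22  25  25  25  25  25  25  27  27
  5   0  11  11  14  19  22  22  25  30  30  33  33  33  33  33
  6   0  11  11  14  19  22  22  25  30  30  33  33  33  34  34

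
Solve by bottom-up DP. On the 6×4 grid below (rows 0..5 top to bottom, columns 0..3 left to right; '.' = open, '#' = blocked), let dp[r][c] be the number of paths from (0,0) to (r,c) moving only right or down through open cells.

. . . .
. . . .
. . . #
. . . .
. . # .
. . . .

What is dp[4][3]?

r\c   0   1   2   3
  0   1   1   1   1
  1   1   2   3   4
  2   1   3   6   0
  3   1   4  10  10
  4   1   5   0  10
  5   1   6   6  16

10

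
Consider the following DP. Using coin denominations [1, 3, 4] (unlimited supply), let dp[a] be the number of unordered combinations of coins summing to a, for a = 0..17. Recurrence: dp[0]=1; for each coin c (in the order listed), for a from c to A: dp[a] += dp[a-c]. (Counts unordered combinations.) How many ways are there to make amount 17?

18

after  coin     0     1     2     3     4     5     6     7     8     9    10    11    12    13    14    15    16    17
          1     1     1     1     1     1     1     1     1     1     1     1     1     1     1     1     1     1     1
          3     1     1     1     2     2     2     3     3     3     4     4     4     5     5     5     6     6     6
          4     1     1     1     2     3     3     4     5     6     7     8     9    11    12    13    15    17    18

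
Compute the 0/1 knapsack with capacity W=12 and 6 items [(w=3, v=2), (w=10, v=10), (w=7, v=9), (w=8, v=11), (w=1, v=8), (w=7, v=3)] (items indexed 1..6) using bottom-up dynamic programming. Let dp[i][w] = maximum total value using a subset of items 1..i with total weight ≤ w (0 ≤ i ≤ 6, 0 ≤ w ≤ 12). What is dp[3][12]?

i\w   0   1   2   3   4   5   6   7   8   9  10  11  12
  0   0   0   0   0   0   0   0   0   0   0   0   0   0
  1   0   0   0   2   2   2   2   2   2   2   2   2   2
  2   0   0   0   2   2   2   2   2   2   2  10  10  10
  3   0   0   0   2   2   2   2   9   9   9  11  11  11
  4   0   0   0   2   2   2   2   9  11  11  11  13  13
  5   0   8   8   8  10  10  10  10  17  19  19  19  21
  6   0   8   8   8  10  10  10  10  17  19  19  19  21

11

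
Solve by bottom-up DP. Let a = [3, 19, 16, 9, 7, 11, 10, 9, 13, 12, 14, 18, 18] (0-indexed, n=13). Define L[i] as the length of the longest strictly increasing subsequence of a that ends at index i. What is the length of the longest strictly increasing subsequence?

6

   i    0    1    2    3    4    5    6    7    8    9   10   11   12
a[i]    3   19   16    9    7   11   10    9   13   12   14   18   18
L[i]    1    2    2    2    2    3    3    3    4    4    5    6    6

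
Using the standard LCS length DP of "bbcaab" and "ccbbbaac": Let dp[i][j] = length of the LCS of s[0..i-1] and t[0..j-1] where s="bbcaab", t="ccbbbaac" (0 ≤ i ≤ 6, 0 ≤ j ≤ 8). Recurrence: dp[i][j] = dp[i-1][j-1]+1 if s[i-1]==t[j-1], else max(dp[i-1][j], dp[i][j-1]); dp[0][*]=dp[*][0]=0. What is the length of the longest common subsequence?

4

   ''  c  c  b  b  b  a  a  c
''  0  0  0  0  0  0  0  0  0
 b  0  0  0  1  1  1  1  1  1
 b  0  0  0  1  2  2  2  2  2
 c  0  1  1  1  2  2  2  2  3
 a  0  1  1  1  2  2  3  3  3
 a  0  1  1  1  2  2  3  4  4
 b  0  1  1  2  2  3  3  4  4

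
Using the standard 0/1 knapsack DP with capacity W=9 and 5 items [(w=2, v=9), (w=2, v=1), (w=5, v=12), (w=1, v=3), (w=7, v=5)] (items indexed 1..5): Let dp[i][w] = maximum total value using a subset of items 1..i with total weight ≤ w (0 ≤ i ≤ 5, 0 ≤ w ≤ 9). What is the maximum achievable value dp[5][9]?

i\w   0   1   2   3   4   5   6   7   8   9
  0   0   0   0   0   0   0   0   0   0   0
  1   0   0   9   9   9   9   9   9   9   9
  2   0   0   9   9  10  10  10  10  10  10
  3   0   0   9   9  10  12  12  21  21  22
  4   0   3   9  12  12  13  15  21  24  24
  5   0   3   9  12  12  13  15  21  24  24

24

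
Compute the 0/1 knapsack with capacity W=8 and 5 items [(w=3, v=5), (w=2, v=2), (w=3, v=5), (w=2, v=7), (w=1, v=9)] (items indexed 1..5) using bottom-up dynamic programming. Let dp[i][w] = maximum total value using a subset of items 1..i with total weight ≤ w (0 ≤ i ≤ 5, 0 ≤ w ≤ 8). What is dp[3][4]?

5

i\w   0   1   2   3   4   5   6   7   8
  0   0   0   0   0   0   0   0   0   0
  1   0   0   0   5   5   5   5   5   5
  2   0   0   2   5   5   7   7   7   7
  3   0   0   2   5   5   7  10  10  12
  4   0   0   7   7   9  12  12  14  17
  5   0   9   9  16  16  18  21  21  23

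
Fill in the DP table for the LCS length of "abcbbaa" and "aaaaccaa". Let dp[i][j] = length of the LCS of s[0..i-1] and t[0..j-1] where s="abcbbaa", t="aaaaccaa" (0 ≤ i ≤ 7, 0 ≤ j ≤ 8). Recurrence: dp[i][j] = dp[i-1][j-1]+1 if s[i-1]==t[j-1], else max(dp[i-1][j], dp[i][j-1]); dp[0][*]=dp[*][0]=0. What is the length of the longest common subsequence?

4

   ''  a  a  a  a  c  c  a  a
''  0  0  0  0  0  0  0  0  0
 a  0  1  1  1  1  1  1  1  1
 b  0  1  1  1  1  1  1  1  1
 c  0  1  1  1  1  2  2  2  2
 b  0  1  1  1  1  2  2  2  2
 b  0  1  1  1  1  2  2  2  2
 a  0  1  2  2  2  2  2  3  3
 a  0  1  2  3  3  3  3  3  4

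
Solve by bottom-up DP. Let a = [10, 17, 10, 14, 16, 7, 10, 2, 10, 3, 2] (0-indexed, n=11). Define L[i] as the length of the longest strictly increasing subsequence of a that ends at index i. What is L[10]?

1

   i    0    1    2    3    4    5    6    7    8    9   10
a[i]   10   17   10   14   16    7   10    2   10    3    2
L[i]    1    2    1    2    3    1    2    1    2    2    1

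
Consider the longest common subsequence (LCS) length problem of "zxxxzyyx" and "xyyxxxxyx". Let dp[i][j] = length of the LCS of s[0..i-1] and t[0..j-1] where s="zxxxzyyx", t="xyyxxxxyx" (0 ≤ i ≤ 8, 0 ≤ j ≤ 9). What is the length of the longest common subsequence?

   ''  x  y  y  x  x  x  x  y  x
''  0  0  0  0  0  0  0  0  0  0
 z  0  0  0  0  0  0  0  0  0  0
 x  0  1  1  1  1  1  1  1  1  1
 x  0  1  1  1  2  2  2  2  2  2
 x  0  1  1  1  2  3  3  3  3  3
 z  0  1  1  1  2  3  3  3  3  3
 y  0  1  2  2  2  3  3  3  4  4
 y  0  1  2  3  3  3  3  3  4  4
 x  0  1  2  3  4  4  4  4  4  5

5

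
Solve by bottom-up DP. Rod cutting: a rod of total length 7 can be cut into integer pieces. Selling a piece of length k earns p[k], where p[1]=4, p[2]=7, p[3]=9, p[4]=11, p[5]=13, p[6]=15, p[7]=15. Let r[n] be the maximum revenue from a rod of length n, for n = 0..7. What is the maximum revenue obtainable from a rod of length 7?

28

   n    0    1    2    3    4    5    6    7
r[n]    0    4    8   12   16   20   24   28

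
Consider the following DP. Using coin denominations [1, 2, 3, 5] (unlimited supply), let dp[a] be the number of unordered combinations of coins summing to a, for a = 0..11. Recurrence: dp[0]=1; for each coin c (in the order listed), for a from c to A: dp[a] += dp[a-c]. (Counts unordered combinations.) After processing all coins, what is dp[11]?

after  coin     0     1     2     3     4     5     6     7     8     9    10    11
          1     1     1     1     1     1     1     1     1     1     1     1     1
          2     1     1     2     2     3     3     4     4     5     5     6     6
          3     1     1     2     3     4     5     7     8    10    12    14    16
          5     1     1     2     3     4     6     8    10    13    16    20    24

24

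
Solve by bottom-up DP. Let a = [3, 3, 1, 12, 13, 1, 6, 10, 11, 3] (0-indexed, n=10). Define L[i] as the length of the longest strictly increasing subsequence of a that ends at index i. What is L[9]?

   i    0    1    2    3    4    5    6    7    8    9
a[i]    3    3    1   12   13    1    6   10   11    3
L[i]    1    1    1    2    3    1    2    3    4    2

2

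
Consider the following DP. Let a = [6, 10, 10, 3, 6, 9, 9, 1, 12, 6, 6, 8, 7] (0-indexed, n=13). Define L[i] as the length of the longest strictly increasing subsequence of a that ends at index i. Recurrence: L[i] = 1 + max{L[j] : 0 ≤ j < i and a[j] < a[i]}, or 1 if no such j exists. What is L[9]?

2

   i    0    1    2    3    4    5    6    7    8    9   10   11   12
a[i]    6   10   10    3    6    9    9    1   12    6    6    8    7
L[i]    1    2    2    1    2    3    3    1    4    2    2    3    3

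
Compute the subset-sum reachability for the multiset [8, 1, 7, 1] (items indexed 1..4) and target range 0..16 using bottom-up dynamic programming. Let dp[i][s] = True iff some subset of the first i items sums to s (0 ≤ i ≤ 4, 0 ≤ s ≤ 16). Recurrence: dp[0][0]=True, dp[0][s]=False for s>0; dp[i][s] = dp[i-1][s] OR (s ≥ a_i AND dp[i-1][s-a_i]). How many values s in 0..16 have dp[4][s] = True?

9

i\s   0   1   2   3   4   5   6   7   8   9  10  11  12  13  14  15  16
  0   T   F   F   F   F   F   F   F   F   F   F   F   F   F   F   F   F
  1   T   F   F   F   F   F   F   F   T   F   F   F   F   F   F   F   F
  2   T   T   F   F   F   F   F   F   T   T   F   F   F   F   F   F   F
  3   T   T   F   F   F   F   F   T   T   T   F   F   F   F   F   T   T
  4   T   T   T   F   F   F   F   T   T   T   T   F   F   F   F   T   T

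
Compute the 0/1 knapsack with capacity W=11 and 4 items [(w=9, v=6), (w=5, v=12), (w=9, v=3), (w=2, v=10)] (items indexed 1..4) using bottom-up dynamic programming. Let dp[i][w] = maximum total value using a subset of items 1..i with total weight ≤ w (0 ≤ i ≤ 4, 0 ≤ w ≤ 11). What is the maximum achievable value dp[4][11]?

i\w   0   1   2   3   4   5   6   7   8   9  10  11
  0   0   0   0   0   0   0   0   0   0   0   0   0
  1   0   0   0   0   0   0   0   0   0   6   6   6
  2   0   0   0   0   0  12  12  12  12  12  12  12
  3   0   0   0   0   0  12  12  12  12  12  12  12
  4   0   0  10  10  10  12  12  22  22  22  22  22

22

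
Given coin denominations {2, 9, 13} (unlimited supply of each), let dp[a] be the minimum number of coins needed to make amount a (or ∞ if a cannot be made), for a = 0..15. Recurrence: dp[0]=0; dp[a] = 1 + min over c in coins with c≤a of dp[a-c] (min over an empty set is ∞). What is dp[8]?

 a  0  1  2  3  4  5  6  7  8  9 10 11 12 13 14 15
dp  0  -  1  -  2  -  3  -  4  1  5  2  6  1  7  2
(- denotes ∞ / unreachable)

4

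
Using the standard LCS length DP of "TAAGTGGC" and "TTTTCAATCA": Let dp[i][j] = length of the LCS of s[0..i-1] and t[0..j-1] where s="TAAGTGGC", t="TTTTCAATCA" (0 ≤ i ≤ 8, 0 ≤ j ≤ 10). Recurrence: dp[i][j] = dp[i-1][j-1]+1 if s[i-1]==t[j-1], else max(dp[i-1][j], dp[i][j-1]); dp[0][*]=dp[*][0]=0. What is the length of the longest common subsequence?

   ''  T  T  T  T  C  A  A  T  C  A
''  0  0  0  0  0  0  0  0  0  0  0
 T  0  1  1  1  1  1  1  1  1  1  1
 A  0  1  1  1  1  1  2  2  2  2  2
 A  0  1  1  1  1  1  2  3  3  3  3
 G  0  1  1  1  1  1  2  3  3  3  3
 T  0  1  2  2  2  2  2  3  4  4  4
 G  0  1  2  2  2  2  2  3  4  4  4
 G  0  1  2  2  2  2  2  3  4  4  4
 C  0  1  2  2  2  3  3  3  4  5  5

5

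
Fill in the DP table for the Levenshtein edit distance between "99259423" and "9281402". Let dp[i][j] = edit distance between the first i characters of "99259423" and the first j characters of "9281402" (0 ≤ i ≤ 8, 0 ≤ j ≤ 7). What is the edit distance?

   ''  9  2  8  1  4  0  2
''  0  1  2  3  4  5  6  7
 9  1  0  1  2  3  4  5  6
 9  2  1  1  2  3  4  5  6
 2  3  2  1  2  3  4  5  5
 5  4  3  2  2  3  4  5  6
 9  5  4  3  3  3  4  5  6
 4  6  5  4  4  4  3  4  5
 2  7  6  5  5  5  4  4  4
 3  8  7  6  6  6  5  5  5

5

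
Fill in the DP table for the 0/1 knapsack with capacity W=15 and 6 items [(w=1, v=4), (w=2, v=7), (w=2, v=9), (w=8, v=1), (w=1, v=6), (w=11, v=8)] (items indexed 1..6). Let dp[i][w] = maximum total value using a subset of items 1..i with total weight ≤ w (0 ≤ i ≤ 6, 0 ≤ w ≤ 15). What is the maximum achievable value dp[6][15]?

i\w   0   1   2   3   4   5   6   7   8   9  10  11  12  13  14  15
  0   0   0   0   0   0   0   0   0   0   0   0   0   0   0   0   0
  1   0   4   4   4   4   4   4   4   4   4   4   4   4   4   4   4
  2   0   4   7  11  11  11  11  11  11  11  11  11  11  11  11  11
  3   0   4   9  13  16  20  20  20  20  20  20  20  20  20  20  20
  4   0   4   9  13  16  20  20  20  20  20  20  20  20  21  21  21
  5   0   6  10  15  19  22  26  26  26  26  26  26  26  26  27  27
  6   0   6  10  15  19  22  26  26  26  26  26  26  26  26  27  27

27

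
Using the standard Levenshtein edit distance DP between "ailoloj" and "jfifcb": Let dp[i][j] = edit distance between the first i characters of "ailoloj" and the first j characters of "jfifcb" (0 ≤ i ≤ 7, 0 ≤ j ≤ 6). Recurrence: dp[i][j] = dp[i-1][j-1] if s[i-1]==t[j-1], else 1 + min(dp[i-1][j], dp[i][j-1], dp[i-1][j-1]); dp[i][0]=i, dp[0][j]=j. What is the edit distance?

7

   ''  j  f  i  f  c  b
''  0  1  2  3  4  5  6
 a  1  1  2  3  4  5  6
 i  2  2  2  2  3  4  5
 l  3  3  3  3  3  4  5
 o  4  4  4  4  4  4  5
 l  5  5  5  5  5  5  5
 o  6  6  6  6  6  6  6
 j  7  6  7  7  7  7  7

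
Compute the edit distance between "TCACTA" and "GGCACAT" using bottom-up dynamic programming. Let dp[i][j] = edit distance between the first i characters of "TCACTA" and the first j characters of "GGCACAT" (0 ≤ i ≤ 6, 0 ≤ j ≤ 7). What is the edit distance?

   ''  G  G  C  A  C  A  T
''  0  1  2  3  4  5  6  7
 T  1  1  2  3  4  5  6  6
 C  2  2  2  2  3  4  5  6
 A  3  3  3  3  2  3  4  5
 C  4  4  4  3  3  2  3  4
 T  5  5  5  4  4  3  3  3
 A  6  6  6  5  4  4  3  4

4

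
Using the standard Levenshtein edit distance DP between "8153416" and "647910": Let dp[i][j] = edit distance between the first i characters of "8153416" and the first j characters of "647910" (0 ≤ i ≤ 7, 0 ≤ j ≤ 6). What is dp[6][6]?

6

   ''  6  4  7  9  1  0
''  0  1  2  3  4  5  6
 8  1  1  2  3  4  5  6
 1  2  2  2  3  4  4  5
 5  3  3  3  3  4  5  5
 3  4  4  4  4  4  5  6
 4  5  5  4  5  5  5  6
 1  6  6  5  5  6  5  6
 6  7  6  6  6  6  6  6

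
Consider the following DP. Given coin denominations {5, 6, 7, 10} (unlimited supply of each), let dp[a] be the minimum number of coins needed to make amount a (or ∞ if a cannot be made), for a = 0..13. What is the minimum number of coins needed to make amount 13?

2

 a  0  1  2  3  4  5  6  7  8  9 10 11 12 13
dp  0  -  -  -  -  1  1  1  -  -  1  2  2  2
(- denotes ∞ / unreachable)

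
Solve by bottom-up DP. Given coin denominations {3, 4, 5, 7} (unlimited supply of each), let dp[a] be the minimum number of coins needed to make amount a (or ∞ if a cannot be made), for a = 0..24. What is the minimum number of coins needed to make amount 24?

 a  0  1  2  3  4  5  6  7  8  9 10 11 12 13 14 15 16 17 18 19 20 21 22 23 24
dp  0  -  -  1  1  1  2  1  2  2  2  2  2  3  2  3  3  3  3  3  4  3  4  4  4
(- denotes ∞ / unreachable)

4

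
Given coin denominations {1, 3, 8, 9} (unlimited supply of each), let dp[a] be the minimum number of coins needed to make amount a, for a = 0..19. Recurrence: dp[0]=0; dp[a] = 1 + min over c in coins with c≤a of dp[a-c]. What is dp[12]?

2

 a  0  1  2  3  4  5  6  7  8  9 10 11 12 13 14 15 16 17 18 19
dp  0  1  2  1  2  3  2  3  1  1  2  2  2  3  3  3  2  2  2  3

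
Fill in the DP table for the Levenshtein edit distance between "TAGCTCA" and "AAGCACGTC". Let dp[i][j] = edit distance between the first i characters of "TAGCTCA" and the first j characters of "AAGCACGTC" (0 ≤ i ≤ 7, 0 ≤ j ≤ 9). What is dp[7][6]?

3

   ''  A  A  G  C  A  C  G  T  C
''  0  1  2  3  4  5  6  7  8  9
 T  1  1  2  3  4  5  6  7  7  8
 A  2  1  1  2  3  4  5  6  7  8
 G  3  2  2  1  2  3  4  5  6  7
 C  4  3  3  2  1  2  3  4  5  6
 T  5  4  4  3  2  2  3  4  4  5
 C  6  5  5  4  3  3  2  3  4  4
 A  7  6  5  5  4  3  3  3  4  5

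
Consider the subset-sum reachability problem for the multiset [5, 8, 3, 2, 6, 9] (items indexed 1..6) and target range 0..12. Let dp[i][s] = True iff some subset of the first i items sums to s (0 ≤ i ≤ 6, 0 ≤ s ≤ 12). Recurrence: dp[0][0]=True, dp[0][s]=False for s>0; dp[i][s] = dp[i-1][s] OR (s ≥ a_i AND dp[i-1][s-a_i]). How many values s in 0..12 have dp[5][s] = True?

i\s   0   1   2   3   4   5   6   7   8   9  10  11  12
  0   T   F   F   F   F   F   F   F   F   F   F   F   F
  1   T   F   F   F   F   T   F   F   F   F   F   F   F
  2   T   F   F   F   F   T   F   F   T   F   F   F   F
  3   T   F   F   T   F   T   F   F   T   F   F   T   F
  4   T   F   T   T   F   T   F   T   T   F   T   T   F
  5   T   F   T   T   F   T   T   T   T   T   T   T   F
  6   T   F   T   T   F   T   T   T   T   T   T   T   T

10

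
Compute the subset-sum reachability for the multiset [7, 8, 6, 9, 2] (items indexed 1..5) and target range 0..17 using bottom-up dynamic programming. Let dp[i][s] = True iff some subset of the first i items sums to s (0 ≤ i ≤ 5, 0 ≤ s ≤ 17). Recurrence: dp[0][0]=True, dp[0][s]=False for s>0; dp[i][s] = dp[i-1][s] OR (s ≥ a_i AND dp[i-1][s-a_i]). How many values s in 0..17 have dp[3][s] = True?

7

i\s   0   1   2   3   4   5   6   7   8   9  10  11  12  13  14  15  16  17
  0   T   F   F   F   F   F   F   F   F   F   F   F   F   F   F   F   F   F
  1   T   F   F   F   F   F   F   T   F   F   F   F   F   F   F   F   F   F
  2   T   F   F   F   F   F   F   T   T   F   F   F   F   F   F   T   F   F
  3   T   F   F   F   F   F   T   T   T   F   F   F   F   T   T   T   F   F
  4   T   F   F   F   F   F   T   T   T   T   F   F   F   T   T   T   T   T
  5   T   F   T   F   F   F   T   T   T   T   T   T   F   T   T   T   T   T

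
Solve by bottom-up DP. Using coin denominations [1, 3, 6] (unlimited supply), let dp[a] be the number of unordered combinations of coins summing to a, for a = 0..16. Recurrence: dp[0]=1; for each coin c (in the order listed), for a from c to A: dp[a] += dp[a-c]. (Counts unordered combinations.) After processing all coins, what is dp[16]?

after  coin     0     1     2     3     4     5     6     7     8     9    10    11    12    13    14    15    16
          1     1     1     1     1     1     1     1     1     1     1     1     1     1     1     1     1     1
          3     1     1     1     2     2     2     3     3     3     4     4     4     5     5     5     6     6
          6     1     1     1     2     2     2     4     4     4     6     6     6     9     9     9    12    12

12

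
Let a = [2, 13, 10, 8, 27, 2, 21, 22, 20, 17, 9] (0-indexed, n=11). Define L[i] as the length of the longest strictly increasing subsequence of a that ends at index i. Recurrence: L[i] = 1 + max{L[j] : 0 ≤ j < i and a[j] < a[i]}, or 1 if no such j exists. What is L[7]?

   i    0    1    2    3    4    5    6    7    8    9   10
a[i]    2   13   10    8   27    2   21   22   20   17    9
L[i]    1    2    2    2    3    1    3    4    3    3    3

4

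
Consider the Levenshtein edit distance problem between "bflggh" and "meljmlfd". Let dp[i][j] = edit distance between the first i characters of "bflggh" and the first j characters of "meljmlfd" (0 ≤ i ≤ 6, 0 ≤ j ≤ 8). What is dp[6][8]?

   ''  m  e  l  j  m  l  f  d
''  0  1  2  3  4  5  6  7  8
 b  1  1  2  3  4  5  6  7  8
 f  2  2  2  3  4  5  6  6  7
 l  3  3  3  2  3  4  5  6  7
 g  4  4  4  3  3  4  5  6  7
 g  5  5  5  4  4  4  5  6  7
 h  6  6  6  5  5  5  5  6  7

7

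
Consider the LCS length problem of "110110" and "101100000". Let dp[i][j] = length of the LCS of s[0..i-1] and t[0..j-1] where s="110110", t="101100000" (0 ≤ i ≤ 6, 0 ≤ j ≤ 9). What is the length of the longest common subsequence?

5

   ''  1  0  1  1  0  0  0  0  0
''  0  0  0  0  0  0  0  0  0  0
 1  0  1  1  1  1  1  1  1  1  1
 1  0  1  1  2  2  2  2  2  2  2
 0  0  1  2  2  2  3  3  3  3  3
 1  0  1  2  3  3  3  3  3  3  3
 1  0  1  2  3  4  4  4  4  4  4
 0  0  1  2  3  4  5  5  5  5  5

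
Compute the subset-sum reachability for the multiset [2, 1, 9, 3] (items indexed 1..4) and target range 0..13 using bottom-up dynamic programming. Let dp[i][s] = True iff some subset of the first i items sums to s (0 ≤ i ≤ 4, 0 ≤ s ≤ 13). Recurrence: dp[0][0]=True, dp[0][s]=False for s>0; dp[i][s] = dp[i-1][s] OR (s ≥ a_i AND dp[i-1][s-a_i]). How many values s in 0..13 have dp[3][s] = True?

8

i\s   0   1   2   3   4   5   6   7   8   9  10  11  12  13
  0   T   F   F   F   F   F   F   F   F   F   F   F   F   F
  1   T   F   T   F   F   F   F   F   F   F   F   F   F   F
  2   T   T   T   T   F   F   F   F   F   F   F   F   F   F
  3   T   T   T   T   F   F   F   F   F   T   T   T   T   F
  4   T   T   T   T   T   T   T   F   F   T   T   T   T   T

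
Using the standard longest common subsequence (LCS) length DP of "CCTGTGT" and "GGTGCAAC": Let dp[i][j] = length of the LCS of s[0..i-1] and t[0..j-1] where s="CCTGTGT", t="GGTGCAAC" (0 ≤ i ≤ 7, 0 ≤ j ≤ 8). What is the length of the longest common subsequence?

3

   ''  G  G  T  G  C  A  A  C
''  0  0  0  0  0  0  0  0  0
 C  0  0  0  0  0  1  1  1  1
 C  0  0  0  0  0  1  1  1  2
 T  0  0  0  1  1  1  1  1  2
 G  0  1  1  1  2  2  2  2  2
 T  0  1  1  2  2  2  2  2  2
 G  0  1  2  2  3  3  3  3  3
 T  0  1  2  3  3  3  3  3  3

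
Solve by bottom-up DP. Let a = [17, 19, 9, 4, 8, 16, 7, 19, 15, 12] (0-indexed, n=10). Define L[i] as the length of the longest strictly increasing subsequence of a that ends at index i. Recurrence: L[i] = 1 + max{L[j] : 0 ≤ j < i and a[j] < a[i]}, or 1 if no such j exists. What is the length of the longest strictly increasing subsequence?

4

   i    0    1    2    3    4    5    6    7    8    9
a[i]   17   19    9    4    8   16    7   19   15   12
L[i]    1    2    1    1    2    3    2    4    3    3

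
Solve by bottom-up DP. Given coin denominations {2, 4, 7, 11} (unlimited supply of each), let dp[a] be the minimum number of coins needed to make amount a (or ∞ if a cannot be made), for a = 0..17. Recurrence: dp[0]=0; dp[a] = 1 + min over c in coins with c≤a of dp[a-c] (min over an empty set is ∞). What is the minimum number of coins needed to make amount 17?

 a  0  1  2  3  4  5  6  7  8  9 10 11 12 13 14 15 16 17
dp  0  -  1  -  1  -  2  1  2  2  3  1  3  2  2  2  3  3
(- denotes ∞ / unreachable)

3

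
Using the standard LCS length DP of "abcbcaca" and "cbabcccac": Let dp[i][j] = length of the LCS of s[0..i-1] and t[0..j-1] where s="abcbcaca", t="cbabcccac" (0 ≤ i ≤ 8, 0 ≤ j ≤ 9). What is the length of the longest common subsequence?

   ''  c  b  a  b  c  c  c  a  c
''  0  0  0  0  0  0  0  0  0  0
 a  0  0  0  1  1  1  1  1  1  1
 b  0  0  1  1  2  2  2  2  2  2
 c  0  1  1  1  2  3  3  3  3  3
 b  0  1  2  2  2  3  3  3  3  3
 c  0  1  2  2  2  3  4  4  4  4
 a  0  1  2  3  3  3  4  4  5  5
 c  0  1  2  3  3  4  4  5  5  6
 a  0  1  2  3  3  4  4  5  6  6

6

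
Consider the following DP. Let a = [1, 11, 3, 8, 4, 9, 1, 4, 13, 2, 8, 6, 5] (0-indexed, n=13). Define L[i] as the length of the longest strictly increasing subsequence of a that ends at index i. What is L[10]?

   i    0    1    2    3    4    5    6    7    8    9   10   11   12
a[i]    1   11    3    8    4    9    1    4   13    2    8    6    5
L[i]    1    2    2    3    3    4    1    3    5    2    4    4    4

4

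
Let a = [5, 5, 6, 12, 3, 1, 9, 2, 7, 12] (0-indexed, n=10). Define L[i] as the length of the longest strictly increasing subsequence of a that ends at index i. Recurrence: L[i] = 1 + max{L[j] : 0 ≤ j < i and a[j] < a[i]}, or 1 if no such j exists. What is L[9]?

   i    0    1    2    3    4    5    6    7    8    9
a[i]    5    5    6   12    3    1    9    2    7   12
L[i]    1    1    2    3    1    1    3    2    3    4

4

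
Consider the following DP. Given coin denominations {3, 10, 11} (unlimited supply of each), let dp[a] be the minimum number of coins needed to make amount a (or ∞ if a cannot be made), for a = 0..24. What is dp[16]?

 a  0  1  2  3  4  5  6  7  8  9 10 11 12 13 14 15 16 17 18 19 20 21 22 23 24
dp  0  -  -  1  -  -  2  -  -  3  1  1  4  2  2  5  3  3  6  4  2  2  2  3  3
(- denotes ∞ / unreachable)

3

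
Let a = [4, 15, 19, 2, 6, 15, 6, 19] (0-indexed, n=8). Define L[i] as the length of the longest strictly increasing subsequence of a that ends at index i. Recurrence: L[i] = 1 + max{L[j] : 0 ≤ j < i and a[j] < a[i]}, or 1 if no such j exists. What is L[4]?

2

   i    0    1    2    3    4    5    6    7
a[i]    4   15   19    2    6   15    6   19
L[i]    1    2    3    1    2    3    2    4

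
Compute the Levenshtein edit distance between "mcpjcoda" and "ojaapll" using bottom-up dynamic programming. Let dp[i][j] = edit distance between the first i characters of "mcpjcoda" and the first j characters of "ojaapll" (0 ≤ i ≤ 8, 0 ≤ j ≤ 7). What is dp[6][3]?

5

   ''  o  j  a  a  p  l  l
''  0  1  2  3  4  5  6  7
 m  1  1  2  3  4  5  6  7
 c  2  2  2  3  4  5  6  7
 p  3  3  3  3  4  4  5  6
 j  4  4  3  4  4  5  5  6
 c  5  5  4  4  5  5  6  6
 o  6  5  5  5  5  6  6  7
 d  7  6  6  6  6  6  7  7
 a  8  7  7  6  6  7  7  8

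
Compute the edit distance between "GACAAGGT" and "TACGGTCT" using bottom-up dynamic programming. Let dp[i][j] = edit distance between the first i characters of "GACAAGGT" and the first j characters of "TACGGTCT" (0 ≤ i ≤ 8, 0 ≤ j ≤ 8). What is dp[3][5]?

   ''  T  A  C  G  G  T  C  T
''  0  1  2  3  4  5  6  7  8
 G  1  1  2  3  3  4  5  6  7
 A  2  2  1  2  3  4  5  6  7
 C  3  3  2  1  2  3  4  5  6
 A  4  4  3  2  2  3  4  5  6
 A  5  5  4  3  3  3  4  5  6
 G  6  6  5  4  3  3  4  5  6
 G  7  7  6  5  4  3  4  5  6
 T  8  7  7  6  5  4  3  4  5

3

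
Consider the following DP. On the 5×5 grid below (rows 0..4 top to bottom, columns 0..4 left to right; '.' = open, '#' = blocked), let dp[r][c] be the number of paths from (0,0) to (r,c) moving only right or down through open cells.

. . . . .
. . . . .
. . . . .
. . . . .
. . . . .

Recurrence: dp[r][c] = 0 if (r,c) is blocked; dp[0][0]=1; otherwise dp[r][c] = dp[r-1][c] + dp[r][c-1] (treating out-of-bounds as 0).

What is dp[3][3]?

r\c   0   1   2   3   4
  0   1   1   1   1   1
  1   1   2   3   4   5
  2   1   3   6  10  15
  3   1   4  10  20  35
  4   1   5  15  35  70

20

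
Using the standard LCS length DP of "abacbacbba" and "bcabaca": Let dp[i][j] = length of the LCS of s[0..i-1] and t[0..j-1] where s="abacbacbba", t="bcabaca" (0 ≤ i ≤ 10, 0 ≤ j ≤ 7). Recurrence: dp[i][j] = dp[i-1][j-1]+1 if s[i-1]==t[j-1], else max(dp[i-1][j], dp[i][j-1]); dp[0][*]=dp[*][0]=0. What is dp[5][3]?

   ''  b  c  a  b  a  c  a
''  0  0  0  0  0  0  0  0
 a  0  0  0  1  1  1  1  1
 b  0  1  1  1  2  2  2  2
 a  0  1  1  2  2  3  3  3
 c  0  1  2  2  2  3  4  4
 b  0  1  2  2  3  3  4  4
 a  0  1  2  3  3  4  4  5
 c  0  1  2  3  3  4  5  5
 b  0  1  2  3  4  4  5  5
 b  0  1  2  3  4  4  5  5
 a  0  1  2  3  4  5  5  6

2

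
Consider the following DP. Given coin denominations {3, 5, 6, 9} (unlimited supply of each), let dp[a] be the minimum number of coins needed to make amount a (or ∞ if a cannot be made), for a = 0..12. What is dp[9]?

 a  0  1  2  3  4  5  6  7  8  9 10 11 12
dp  0  -  -  1  -  1  1  -  2  1  2  2  2
(- denotes ∞ / unreachable)

1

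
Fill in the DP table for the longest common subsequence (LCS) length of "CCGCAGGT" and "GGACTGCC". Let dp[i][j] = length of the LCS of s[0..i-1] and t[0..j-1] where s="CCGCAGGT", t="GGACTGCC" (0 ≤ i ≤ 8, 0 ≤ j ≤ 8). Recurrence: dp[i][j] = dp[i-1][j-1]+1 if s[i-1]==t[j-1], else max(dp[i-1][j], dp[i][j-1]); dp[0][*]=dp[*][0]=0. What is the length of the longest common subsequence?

   ''  G  G  A  C  T  G  C  C
''  0  0  0  0  0  0  0  0  0
 C  0  0  0  0  1  1  1  1  1
 C  0  0  0  0  1  1  1  2  2
 G  0  1  1  1  1  1  2  2  2
 C  0  1  1  1  2  2  2  3  3
 A  0  1  1  2  2  2  2  3  3
 G  0  1  2  2  2  2  3  3  3
 G  0  1  2  2  2  2  3  3  3
 T  0  1  2  2  2  3  3  3  3

3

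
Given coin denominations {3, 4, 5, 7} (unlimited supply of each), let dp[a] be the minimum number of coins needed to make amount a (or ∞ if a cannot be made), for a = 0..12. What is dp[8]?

 a  0  1  2  3  4  5  6  7  8  9 10 11 12
dp  0  -  -  1  1  1  2  1  2  2  2  2  2
(- denotes ∞ / unreachable)

2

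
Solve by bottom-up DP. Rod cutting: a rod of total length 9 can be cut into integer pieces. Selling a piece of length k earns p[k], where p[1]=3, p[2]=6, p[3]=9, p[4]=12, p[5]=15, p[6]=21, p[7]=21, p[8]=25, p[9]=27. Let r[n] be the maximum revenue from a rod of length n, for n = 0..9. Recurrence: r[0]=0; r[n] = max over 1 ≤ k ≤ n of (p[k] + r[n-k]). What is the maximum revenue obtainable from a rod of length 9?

   n    0    1    2    3    4    5    6    7    8    9
r[n]    0    3    6    9   12   15   21   24   27   30

30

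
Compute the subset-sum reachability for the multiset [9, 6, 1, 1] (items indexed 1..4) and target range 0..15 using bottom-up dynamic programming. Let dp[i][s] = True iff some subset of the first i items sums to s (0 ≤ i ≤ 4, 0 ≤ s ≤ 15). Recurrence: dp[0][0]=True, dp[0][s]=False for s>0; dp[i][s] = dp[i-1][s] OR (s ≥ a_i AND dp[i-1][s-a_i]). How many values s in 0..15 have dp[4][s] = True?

10

i\s   0   1   2   3   4   5   6   7   8   9  10  11  12  13  14  15
  0   T   F   F   F   F   F   F   F   F   F   F   F   F   F   F   F
  1   T   F   F   F   F   F   F   F   F   T   F   F   F   F   F   F
  2   T   F   F   F   F   F   T   F   F   T   F   F   F   F   F   T
  3   T   T   F   F   F   F   T   T   F   T   T   F   F   F   F   T
  4   T   T   T   F   F   F   T   T   T   T   T   T   F   F   F   T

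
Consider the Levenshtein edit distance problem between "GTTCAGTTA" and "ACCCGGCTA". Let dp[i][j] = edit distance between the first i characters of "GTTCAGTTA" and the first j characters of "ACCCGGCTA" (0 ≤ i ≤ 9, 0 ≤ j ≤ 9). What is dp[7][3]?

6

   ''  A  C  C  C  G  G  C  T  A
''  0  1  2  3  4  5  6  7  8  9
 G  1  1  2  3  4  4  5  6  7  8
 T  2  2  2  3  4  5  5  6  6  7
 T  3  3  3  3  4  5  6  6  6  7
 C  4  4  3  3  3  4  5  6  7  7
 A  5  4  4  4  4  4  5  6  7  7
 G  6  5  5  5  5  4  4  5  6  7
 T  7  6  6  6  6  5  5  5  5  6
 T  8  7  7  7  7  6  6  6  5  6
 A  9  8  8  8  8  7  7  7  6  5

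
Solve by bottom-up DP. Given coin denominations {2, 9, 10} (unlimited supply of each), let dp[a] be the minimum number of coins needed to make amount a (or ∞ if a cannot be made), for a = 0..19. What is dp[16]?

 a  0  1  2  3  4  5  6  7  8  9 10 11 12 13 14 15 16 17 18 19
dp  0  -  1  -  2  -  3  -  4  1  1  2  2  3  3  4  4  5  2  2
(- denotes ∞ / unreachable)

4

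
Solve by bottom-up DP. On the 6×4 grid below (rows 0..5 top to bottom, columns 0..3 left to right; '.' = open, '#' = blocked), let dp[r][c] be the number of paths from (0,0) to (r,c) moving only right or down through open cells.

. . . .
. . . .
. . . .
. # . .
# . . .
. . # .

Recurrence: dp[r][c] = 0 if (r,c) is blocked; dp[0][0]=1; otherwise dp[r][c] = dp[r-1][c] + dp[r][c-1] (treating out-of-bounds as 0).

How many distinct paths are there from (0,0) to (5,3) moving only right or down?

22

r\c   0   1   2   3
  0   1   1   1   1
  1   1   2   3   4
  2   1   3   6  10
  3   1   0   6  16
  4   0   0   6  22
  5   0   0   0  22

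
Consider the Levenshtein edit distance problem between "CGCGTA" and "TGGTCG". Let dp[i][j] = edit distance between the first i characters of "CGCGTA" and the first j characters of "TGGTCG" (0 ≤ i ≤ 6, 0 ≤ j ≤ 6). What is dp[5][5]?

   ''  T  G  G  T  C  G
''  0  1  2  3  4  5  6
 C  1  1  2  3  4  4  5
 G  2  2  1  2  3  4  4
 C  3  3  2  2  3  3  4
 G  4  4  3  2  3  4  3
 T  5  4  4  3  2  3  4
 A  6  5  5  4  3  3  4

3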